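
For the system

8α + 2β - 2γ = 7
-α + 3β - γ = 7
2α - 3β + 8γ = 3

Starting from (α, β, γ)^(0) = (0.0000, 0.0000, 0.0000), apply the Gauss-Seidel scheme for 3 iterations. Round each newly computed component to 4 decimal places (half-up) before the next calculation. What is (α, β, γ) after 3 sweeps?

(0.4870, 2.9389, 1.3553)

Iteration 1:
  α = (7 - (2)·0.0000 - (-2)·0.0000) / (8) = 0.8750
  β = (7 - (-1)·0.8750 - (-1)·0.0000) / (3) = 2.6250
  γ = (3 - (2)·0.8750 - (-3)·2.6250) / (8) = 1.1406
Iteration 2:
  α = (7 - (2)·2.6250 - (-2)·1.1406) / (8) = 0.5039
  β = (7 - (-1)·0.5039 - (-1)·1.1406) / (3) = 2.8815
  γ = (3 - (2)·0.5039 - (-3)·2.8815) / (8) = 1.3296
Iteration 3:
  α = (7 - (2)·2.8815 - (-2)·1.3296) / (8) = 0.4870
  β = (7 - (-1)·0.4870 - (-1)·1.3296) / (3) = 2.9389
  γ = (3 - (2)·0.4870 - (-3)·2.9389) / (8) = 1.3553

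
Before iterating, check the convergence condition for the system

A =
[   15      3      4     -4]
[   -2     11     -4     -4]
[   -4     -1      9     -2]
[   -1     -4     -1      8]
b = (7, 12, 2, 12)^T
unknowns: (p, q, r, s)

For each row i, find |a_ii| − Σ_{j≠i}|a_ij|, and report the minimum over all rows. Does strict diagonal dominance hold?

row 1: |15| − (3+4+4) = 4
row 2: |11| − (2+4+4) = 1
row 3: |9| − (4+1+2) = 2
row 4: |8| − (1+4+1) = 2
minimum over rows = 1 → strictly diagonally dominant (convergence guaranteed)

1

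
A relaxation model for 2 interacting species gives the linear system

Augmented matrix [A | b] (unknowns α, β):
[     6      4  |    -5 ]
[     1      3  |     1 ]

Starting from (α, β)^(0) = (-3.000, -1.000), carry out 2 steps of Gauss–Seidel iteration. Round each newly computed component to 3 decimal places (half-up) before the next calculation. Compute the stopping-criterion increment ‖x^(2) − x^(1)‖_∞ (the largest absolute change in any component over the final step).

0.926

Iteration 1:
  α = (-5 - (4)·-1.000) / (6) = -0.167
  β = (1 - (1)·-0.167) / (3) = 0.389
Iteration 2:
  α = (-5 - (4)·0.389) / (6) = -1.093
  β = (1 - (1)·-1.093) / (3) = 0.698
Change: (-0.926, 0.309) → max |·| = 0.926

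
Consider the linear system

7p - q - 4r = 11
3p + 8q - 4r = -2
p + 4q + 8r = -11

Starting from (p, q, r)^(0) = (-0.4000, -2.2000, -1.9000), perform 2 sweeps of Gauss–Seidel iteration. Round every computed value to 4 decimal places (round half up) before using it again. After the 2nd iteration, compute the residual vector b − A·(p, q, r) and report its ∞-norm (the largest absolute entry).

Iteration 1:
  p = (11 - (-1)·-2.2000 - (-4)·-1.9000) / (7) = 0.1714
  q = (-2 - (3)·0.1714 - (-4)·-1.9000) / (8) = -1.2643
  r = (-11 - (1)·0.1714 - (4)·-1.2643) / (8) = -0.7643
Iteration 2:
  p = (11 - (-1)·-1.2643 - (-4)·-0.7643) / (7) = 0.9541
  q = (-2 - (3)·0.9541 - (-4)·-0.7643) / (8) = -0.9899
  r = (-11 - (1)·0.9541 - (4)·-0.9899) / (8) = -0.9993
Residual b − A·x = (-0.6658, -0.9403, -0.0001); ∞-norm = 0.9403

0.9403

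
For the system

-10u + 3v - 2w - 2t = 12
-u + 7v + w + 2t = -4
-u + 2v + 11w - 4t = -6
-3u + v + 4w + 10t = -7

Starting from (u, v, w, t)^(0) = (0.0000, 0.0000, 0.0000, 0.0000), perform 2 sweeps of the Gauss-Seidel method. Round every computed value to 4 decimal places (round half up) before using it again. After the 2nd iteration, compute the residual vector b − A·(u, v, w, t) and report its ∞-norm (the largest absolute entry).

1.3448

Iteration 1:
  u = (12 - (3)·0.0000 - (-2)·0.0000 - (-2)·0.0000) / (-10) = -1.2000
  v = (-4 - (-1)·-1.2000 - (1)·0.0000 - (2)·0.0000) / (7) = -0.7429
  w = (-6 - (-1)·-1.2000 - (2)·-0.7429 - (-4)·0.0000) / (11) = -0.5195
  t = (-7 - (-3)·-1.2000 - (1)·-0.7429 - (4)·-0.5195) / (10) = -0.7779
Iteration 2:
  u = (12 - (3)·-0.7429 - (-2)·-0.5195 - (-2)·-0.7779) / (-10) = -1.1634
  v = (-4 - (-1)·-1.1634 - (1)·-0.5195 - (2)·-0.7779) / (7) = -0.4412
  w = (-6 - (-1)·-1.1634 - (2)·-0.4412 - (-4)·-0.7779) / (11) = -0.8539
  t = (-7 - (-3)·-1.1634 - (1)·-0.4412 - (4)·-0.8539) / (10) = -0.6633
Residual b − A·x = (-1.3448, 0.1055, 0.4587, -0.0004); ∞-norm = 1.3448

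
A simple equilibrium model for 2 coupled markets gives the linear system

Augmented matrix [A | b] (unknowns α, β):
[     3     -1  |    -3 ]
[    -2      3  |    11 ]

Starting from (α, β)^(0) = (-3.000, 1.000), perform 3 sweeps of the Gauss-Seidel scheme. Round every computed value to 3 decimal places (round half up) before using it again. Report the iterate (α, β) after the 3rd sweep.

(0.239, 3.826)

Iteration 1:
  α = (-3 - (-1)·1.000) / (3) = -0.667
  β = (11 - (-2)·-0.667) / (3) = 3.222
Iteration 2:
  α = (-3 - (-1)·3.222) / (3) = 0.074
  β = (11 - (-2)·0.074) / (3) = 3.716
Iteration 3:
  α = (-3 - (-1)·3.716) / (3) = 0.239
  β = (11 - (-2)·0.239) / (3) = 3.826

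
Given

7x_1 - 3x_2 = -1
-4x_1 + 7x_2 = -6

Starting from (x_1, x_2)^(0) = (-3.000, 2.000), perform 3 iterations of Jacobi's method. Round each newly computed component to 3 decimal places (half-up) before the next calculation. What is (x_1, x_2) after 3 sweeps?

(-0.335, -1.569)

Iteration 1:
  x_1 = (-1 - (-3)·2.000) / (7) = 0.714
  x_2 = (-6 - (-4)·-3.000) / (7) = -2.571
Iteration 2:
  x_1 = (-1 - (-3)·-2.571) / (7) = -1.245
  x_2 = (-6 - (-4)·0.714) / (7) = -0.449
Iteration 3:
  x_1 = (-1 - (-3)·-0.449) / (7) = -0.335
  x_2 = (-6 - (-4)·-1.245) / (7) = -1.569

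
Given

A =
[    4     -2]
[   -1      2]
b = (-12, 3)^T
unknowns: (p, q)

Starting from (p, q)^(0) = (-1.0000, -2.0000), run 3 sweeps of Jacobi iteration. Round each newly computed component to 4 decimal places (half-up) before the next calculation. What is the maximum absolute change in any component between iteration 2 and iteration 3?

0.7500

Iteration 1:
  p = (-12 - (-2)·-2.0000) / (4) = -4.0000
  q = (3 - (-1)·-1.0000) / (2) = 1.0000
Iteration 2:
  p = (-12 - (-2)·1.0000) / (4) = -2.5000
  q = (3 - (-1)·-4.0000) / (2) = -0.5000
Iteration 3:
  p = (-12 - (-2)·-0.5000) / (4) = -3.2500
  q = (3 - (-1)·-2.5000) / (2) = 0.2500
Change: (-0.7500, 0.7500) → max |·| = 0.7500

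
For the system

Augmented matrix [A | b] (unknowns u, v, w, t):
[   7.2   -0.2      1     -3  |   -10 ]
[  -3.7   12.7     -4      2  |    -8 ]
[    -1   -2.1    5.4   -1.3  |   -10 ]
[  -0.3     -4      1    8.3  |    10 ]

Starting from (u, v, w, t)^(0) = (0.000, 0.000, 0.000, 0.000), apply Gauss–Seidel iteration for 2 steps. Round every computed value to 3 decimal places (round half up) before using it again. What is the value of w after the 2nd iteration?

-2.432

Iteration 1:
  u = (-10 - (-0.2)·0.000 - (1)·0.000 - (-3)·0.000) / (7.2) = -1.389
  v = (-8 - (-3.7)·-1.389 - (-4)·0.000 - (2)·0.000) / (12.7) = -1.035
  w = (-10 - (-1)·-1.389 - (-2.1)·-1.035 - (-1.3)·0.000) / (5.4) = -2.512
  t = (10 - (-0.3)·-1.389 - (-4)·-1.035 - (1)·-2.512) / (8.3) = 0.958
Iteration 2:
  u = (-10 - (-0.2)·-1.035 - (1)·-2.512 - (-3)·0.958) / (7.2) = -0.670
  v = (-8 - (-3.7)·-0.670 - (-4)·-2.512 - (2)·0.958) / (12.7) = -1.767
  w = (-10 - (-1)·-0.670 - (-2.1)·-1.767 - (-1.3)·0.958) / (5.4) = -2.432
  t = (10 - (-0.3)·-0.670 - (-4)·-1.767 - (1)·-2.432) / (8.3) = 0.622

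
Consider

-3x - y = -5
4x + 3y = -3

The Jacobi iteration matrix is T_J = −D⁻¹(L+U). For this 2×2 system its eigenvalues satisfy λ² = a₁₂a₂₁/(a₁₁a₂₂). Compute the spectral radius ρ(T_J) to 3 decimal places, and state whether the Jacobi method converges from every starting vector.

0.667

a₁₂a₂₁/(a₁₁a₂₂) = (-1)·(4) / ((-3)·(3)) = 0.444444
ρ = √|0.444444| = √0.444444 = 0.667
ρ < 1, so Jacobi converges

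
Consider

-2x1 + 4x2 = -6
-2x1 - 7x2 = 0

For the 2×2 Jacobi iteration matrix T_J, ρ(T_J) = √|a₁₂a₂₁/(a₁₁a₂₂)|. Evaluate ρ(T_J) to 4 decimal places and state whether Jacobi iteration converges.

0.7559

a₁₂a₂₁/(a₁₁a₂₂) = (4)·(-2) / ((-2)·(-7)) = -0.571429
ρ = √|-0.571429| = √0.571429 = 0.7559
ρ < 1, so Jacobi converges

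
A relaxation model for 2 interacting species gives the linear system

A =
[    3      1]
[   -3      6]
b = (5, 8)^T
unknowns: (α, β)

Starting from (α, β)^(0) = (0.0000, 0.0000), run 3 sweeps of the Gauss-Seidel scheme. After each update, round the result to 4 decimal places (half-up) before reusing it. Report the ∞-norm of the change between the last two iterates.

Iteration 1:
  α = (5 - (1)·0.0000) / (3) = 1.6667
  β = (8 - (-3)·1.6667) / (6) = 2.1667
Iteration 2:
  α = (5 - (1)·2.1667) / (3) = 0.9444
  β = (8 - (-3)·0.9444) / (6) = 1.8055
Iteration 3:
  α = (5 - (1)·1.8055) / (3) = 1.0648
  β = (8 - (-3)·1.0648) / (6) = 1.8657
Change: (0.1204, 0.0602) → max |·| = 0.1204

0.1204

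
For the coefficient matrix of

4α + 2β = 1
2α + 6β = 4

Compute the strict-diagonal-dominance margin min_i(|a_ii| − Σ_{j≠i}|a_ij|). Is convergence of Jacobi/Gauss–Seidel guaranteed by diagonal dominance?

row 1: |4| − (2) = 2
row 2: |6| − (2) = 4
minimum over rows = 2 → strictly diagonally dominant (convergence guaranteed)

2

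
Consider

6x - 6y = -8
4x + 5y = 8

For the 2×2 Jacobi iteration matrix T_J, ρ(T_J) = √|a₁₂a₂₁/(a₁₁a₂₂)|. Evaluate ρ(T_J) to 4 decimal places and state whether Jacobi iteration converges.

0.8944

a₁₂a₂₁/(a₁₁a₂₂) = (-6)·(4) / ((6)·(5)) = -0.800000
ρ = √|-0.800000| = √0.800000 = 0.8944
ρ < 1, so Jacobi converges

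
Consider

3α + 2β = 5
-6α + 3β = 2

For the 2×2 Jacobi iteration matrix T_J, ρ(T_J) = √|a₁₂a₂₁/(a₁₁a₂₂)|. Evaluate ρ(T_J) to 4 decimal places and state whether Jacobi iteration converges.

a₁₂a₂₁/(a₁₁a₂₂) = (2)·(-6) / ((3)·(3)) = -1.333333
ρ = √|-1.333333| = √1.333333 = 1.1547
ρ > 1, so Jacobi diverges

1.1547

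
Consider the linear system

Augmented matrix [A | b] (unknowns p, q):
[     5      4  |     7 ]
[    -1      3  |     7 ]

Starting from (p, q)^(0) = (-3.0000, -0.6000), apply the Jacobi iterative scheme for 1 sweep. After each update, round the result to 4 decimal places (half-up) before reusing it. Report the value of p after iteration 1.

1.8800

Iteration 1:
  p = (7 - (4)·-0.6000) / (5) = 1.8800
  q = (7 - (-1)·-3.0000) / (3) = 1.3333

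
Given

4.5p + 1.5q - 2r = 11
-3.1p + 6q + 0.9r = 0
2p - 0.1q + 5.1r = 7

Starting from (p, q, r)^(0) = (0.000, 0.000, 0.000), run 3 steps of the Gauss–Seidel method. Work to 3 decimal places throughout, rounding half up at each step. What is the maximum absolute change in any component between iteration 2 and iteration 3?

Iteration 1:
  p = (11 - (1.5)·0.000 - (-2)·0.000) / (4.5) = 2.444
  q = (0 - (-3.1)·2.444 - (0.9)·0.000) / (6) = 1.263
  r = (7 - (2)·2.444 - (-0.1)·1.263) / (5.1) = 0.439
Iteration 2:
  p = (11 - (1.5)·1.263 - (-2)·0.439) / (4.5) = 2.219
  q = (0 - (-3.1)·2.219 - (0.9)·0.439) / (6) = 1.081
  r = (7 - (2)·2.219 - (-0.1)·1.081) / (5.1) = 0.524
Iteration 3:
  p = (11 - (1.5)·1.081 - (-2)·0.524) / (4.5) = 2.317
  q = (0 - (-3.1)·2.317 - (0.9)·0.524) / (6) = 1.119
  r = (7 - (2)·2.317 - (-0.1)·1.119) / (5.1) = 0.486
Change: (0.098, 0.038, -0.038) → max |·| = 0.098

0.098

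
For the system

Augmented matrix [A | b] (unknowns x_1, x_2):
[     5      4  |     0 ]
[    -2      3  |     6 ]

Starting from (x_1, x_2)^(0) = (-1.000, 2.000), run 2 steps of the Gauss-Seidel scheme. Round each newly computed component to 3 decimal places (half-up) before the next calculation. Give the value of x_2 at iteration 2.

Iteration 1:
  x_1 = (0 - (4)·2.000) / (5) = -1.600
  x_2 = (6 - (-2)·-1.600) / (3) = 0.933
Iteration 2:
  x_1 = (0 - (4)·0.933) / (5) = -0.746
  x_2 = (6 - (-2)·-0.746) / (3) = 1.503

1.503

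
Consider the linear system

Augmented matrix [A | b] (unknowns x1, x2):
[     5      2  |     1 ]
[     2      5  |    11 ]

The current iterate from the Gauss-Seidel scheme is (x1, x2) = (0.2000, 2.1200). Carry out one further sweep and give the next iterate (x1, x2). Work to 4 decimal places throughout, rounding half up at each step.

One sweep:
  x1 = (1 - (2)·2.1200) / (5) = -0.6480
  x2 = (11 - (2)·-0.6480) / (5) = 2.4592

(-0.6480, 2.4592)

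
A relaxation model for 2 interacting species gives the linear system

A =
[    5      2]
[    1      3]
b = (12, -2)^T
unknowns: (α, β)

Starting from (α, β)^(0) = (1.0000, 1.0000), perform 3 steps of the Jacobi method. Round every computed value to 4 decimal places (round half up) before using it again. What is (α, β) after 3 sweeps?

(2.9333, -1.6000)

Iteration 1:
  α = (12 - (2)·1.0000) / (5) = 2.0000
  β = (-2 - (1)·1.0000) / (3) = -1.0000
Iteration 2:
  α = (12 - (2)·-1.0000) / (5) = 2.8000
  β = (-2 - (1)·2.0000) / (3) = -1.3333
Iteration 3:
  α = (12 - (2)·-1.3333) / (5) = 2.9333
  β = (-2 - (1)·2.8000) / (3) = -1.6000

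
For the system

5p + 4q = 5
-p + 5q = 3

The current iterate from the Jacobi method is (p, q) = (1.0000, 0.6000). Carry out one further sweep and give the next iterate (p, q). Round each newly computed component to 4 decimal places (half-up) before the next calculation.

(0.5200, 0.8000)

One sweep:
  p = (5 - (4)·0.6000) / (5) = 0.5200
  q = (3 - (-1)·1.0000) / (5) = 0.8000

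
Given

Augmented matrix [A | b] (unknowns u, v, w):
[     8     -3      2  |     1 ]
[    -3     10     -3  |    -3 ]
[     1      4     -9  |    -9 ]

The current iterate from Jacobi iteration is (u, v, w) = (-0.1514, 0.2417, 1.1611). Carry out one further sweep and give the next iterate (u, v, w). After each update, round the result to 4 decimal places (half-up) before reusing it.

One sweep:
  u = (1 - (-3)·0.2417 - (2)·1.1611) / (8) = -0.0746
  v = (-3 - (-3)·-0.1514 - (-3)·1.1611) / (10) = 0.0029
  w = (-9 - (1)·-0.1514 - (4)·0.2417) / (-9) = 1.0906

(-0.0746, 0.0029, 1.0906)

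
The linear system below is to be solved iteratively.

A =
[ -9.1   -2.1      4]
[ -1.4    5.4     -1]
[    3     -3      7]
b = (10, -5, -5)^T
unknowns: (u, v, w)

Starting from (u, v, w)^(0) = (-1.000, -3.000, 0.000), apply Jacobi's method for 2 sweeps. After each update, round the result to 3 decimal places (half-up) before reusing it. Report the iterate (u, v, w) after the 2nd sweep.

Iteration 1:
  u = (10 - (-2.1)·-3.000 - (4)·0.000) / (-9.1) = -0.407
  v = (-5 - (-1.4)·-1.000 - (-1)·0.000) / (5.4) = -1.185
  w = (-5 - (3)·-1.000 - (-3)·-3.000) / (7) = -1.571
Iteration 2:
  u = (10 - (-2.1)·-1.185 - (4)·-1.571) / (-9.1) = -1.516
  v = (-5 - (-1.4)·-0.407 - (-1)·-1.571) / (5.4) = -1.322
  w = (-5 - (3)·-0.407 - (-3)·-1.185) / (7) = -1.048

(-1.516, -1.322, -1.048)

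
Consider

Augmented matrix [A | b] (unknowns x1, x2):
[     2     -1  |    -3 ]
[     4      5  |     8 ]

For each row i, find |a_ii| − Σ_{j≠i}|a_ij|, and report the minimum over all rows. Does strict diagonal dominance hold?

1

row 1: |2| − (1) = 1
row 2: |5| − (4) = 1
minimum over rows = 1 → strictly diagonally dominant (convergence guaranteed)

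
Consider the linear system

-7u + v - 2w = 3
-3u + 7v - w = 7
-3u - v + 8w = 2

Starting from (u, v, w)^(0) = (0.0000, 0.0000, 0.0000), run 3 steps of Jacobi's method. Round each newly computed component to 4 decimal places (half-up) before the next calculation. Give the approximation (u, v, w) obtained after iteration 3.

(-0.3681, 0.8776, 0.2226)

Iteration 1:
  u = (3 - (1)·0.0000 - (-2)·0.0000) / (-7) = -0.4286
  v = (7 - (-3)·0.0000 - (-1)·0.0000) / (7) = 1.0000
  w = (2 - (-3)·0.0000 - (-1)·0.0000) / (8) = 0.2500
Iteration 2:
  u = (3 - (1)·1.0000 - (-2)·0.2500) / (-7) = -0.3571
  v = (7 - (-3)·-0.4286 - (-1)·0.2500) / (7) = 0.8520
  w = (2 - (-3)·-0.4286 - (-1)·1.0000) / (8) = 0.2143
Iteration 3:
  u = (3 - (1)·0.8520 - (-2)·0.2143) / (-7) = -0.3681
  v = (7 - (-3)·-0.3571 - (-1)·0.2143) / (7) = 0.8776
  w = (2 - (-3)·-0.3571 - (-1)·0.8520) / (8) = 0.2226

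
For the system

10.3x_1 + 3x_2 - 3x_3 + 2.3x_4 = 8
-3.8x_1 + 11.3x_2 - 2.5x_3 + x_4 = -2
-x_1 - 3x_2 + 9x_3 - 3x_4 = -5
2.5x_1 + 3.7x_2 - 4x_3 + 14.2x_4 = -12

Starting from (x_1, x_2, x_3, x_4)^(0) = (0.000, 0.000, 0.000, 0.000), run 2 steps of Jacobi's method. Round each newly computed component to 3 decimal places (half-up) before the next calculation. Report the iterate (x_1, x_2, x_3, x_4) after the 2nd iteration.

(0.855, 0.036, -0.810, -1.092)

Iteration 1:
  x_1 = (8 - (3)·0.000 - (-3)·0.000 - (2.3)·0.000) / (10.3) = 0.777
  x_2 = (-2 - (-3.8)·0.000 - (-2.5)·0.000 - (1)·0.000) / (11.3) = -0.177
  x_3 = (-5 - (-1)·0.000 - (-3)·0.000 - (-3)·0.000) / (9) = -0.556
  x_4 = (-12 - (2.5)·0.000 - (3.7)·0.000 - (-4)·0.000) / (14.2) = -0.845
Iteration 2:
  x_1 = (8 - (3)·-0.177 - (-3)·-0.556 - (2.3)·-0.845) / (10.3) = 0.855
  x_2 = (-2 - (-3.8)·0.777 - (-2.5)·-0.556 - (1)·-0.845) / (11.3) = 0.036
  x_3 = (-5 - (-1)·0.777 - (-3)·-0.177 - (-3)·-0.845) / (9) = -0.810
  x_4 = (-12 - (2.5)·0.777 - (3.7)·-0.177 - (-4)·-0.556) / (14.2) = -1.092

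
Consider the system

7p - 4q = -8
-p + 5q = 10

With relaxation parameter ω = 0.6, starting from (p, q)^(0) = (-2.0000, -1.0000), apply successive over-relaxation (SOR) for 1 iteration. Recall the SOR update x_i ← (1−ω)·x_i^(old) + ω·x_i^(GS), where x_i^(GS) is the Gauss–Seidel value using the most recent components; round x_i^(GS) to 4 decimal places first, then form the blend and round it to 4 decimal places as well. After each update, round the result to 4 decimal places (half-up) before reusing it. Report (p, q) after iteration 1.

Iteration 1:
  p: GS value = (-8 - (-4)·-1.0000) / (7) = -1.7143;  p ← (1−ω)·-2.0000 + ω·-1.7143 = -1.8286
  q: GS value = (10 - (-1)·-1.8286) / (5) = 1.6343;  q ← (1−ω)·-1.0000 + ω·1.6343 = 0.5806

(-1.8286, 0.5806)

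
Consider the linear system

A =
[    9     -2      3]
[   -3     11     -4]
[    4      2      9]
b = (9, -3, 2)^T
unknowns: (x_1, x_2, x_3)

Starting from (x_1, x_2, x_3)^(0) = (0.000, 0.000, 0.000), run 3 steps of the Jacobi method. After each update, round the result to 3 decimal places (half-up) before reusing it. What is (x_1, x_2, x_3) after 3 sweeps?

Iteration 1:
  x_1 = (9 - (-2)·0.000 - (3)·0.000) / (9) = 1.000
  x_2 = (-3 - (-3)·0.000 - (-4)·0.000) / (11) = -0.273
  x_3 = (2 - (4)·0.000 - (2)·0.000) / (9) = 0.222
Iteration 2:
  x_1 = (9 - (-2)·-0.273 - (3)·0.222) / (9) = 0.865
  x_2 = (-3 - (-3)·1.000 - (-4)·0.222) / (11) = 0.081
  x_3 = (2 - (4)·1.000 - (2)·-0.273) / (9) = -0.162
Iteration 3:
  x_1 = (9 - (-2)·0.081 - (3)·-0.162) / (9) = 1.072
  x_2 = (-3 - (-3)·0.865 - (-4)·-0.162) / (11) = -0.096
  x_3 = (2 - (4)·0.865 - (2)·0.081) / (9) = -0.180

(1.072, -0.096, -0.180)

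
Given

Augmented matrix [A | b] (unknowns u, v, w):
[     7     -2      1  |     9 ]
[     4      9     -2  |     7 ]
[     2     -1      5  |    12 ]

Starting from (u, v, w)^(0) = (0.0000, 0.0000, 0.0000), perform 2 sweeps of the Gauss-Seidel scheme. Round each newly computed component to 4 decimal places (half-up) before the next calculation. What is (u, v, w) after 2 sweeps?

Iteration 1:
  u = (9 - (-2)·0.0000 - (1)·0.0000) / (7) = 1.2857
  v = (7 - (4)·1.2857 - (-2)·0.0000) / (9) = 0.2064
  w = (12 - (2)·1.2857 - (-1)·0.2064) / (5) = 1.9270
Iteration 2:
  u = (9 - (-2)·0.2064 - (1)·1.9270) / (7) = 1.0694
  v = (7 - (4)·1.0694 - (-2)·1.9270) / (9) = 0.7307
  w = (12 - (2)·1.0694 - (-1)·0.7307) / (5) = 2.1184

(1.0694, 0.7307, 2.1184)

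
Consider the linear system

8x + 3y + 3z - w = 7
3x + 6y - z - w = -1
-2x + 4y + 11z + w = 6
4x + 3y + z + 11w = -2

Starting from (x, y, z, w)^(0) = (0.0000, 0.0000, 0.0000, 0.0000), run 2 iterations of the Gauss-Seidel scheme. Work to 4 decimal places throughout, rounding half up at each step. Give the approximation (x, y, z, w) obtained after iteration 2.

(0.7026, -0.4338, 0.8691, -0.3980)

Iteration 1:
  x = (7 - (3)·0.0000 - (3)·0.0000 - (-1)·0.0000) / (8) = 0.8750
  y = (-1 - (3)·0.8750 - (-1)·0.0000 - (-1)·0.0000) / (6) = -0.6042
  z = (6 - (-2)·0.8750 - (4)·-0.6042 - (1)·0.0000) / (11) = 0.9243
  w = (-2 - (4)·0.8750 - (3)·-0.6042 - (1)·0.9243) / (11) = -0.4192
Iteration 2:
  x = (7 - (3)·-0.6042 - (3)·0.9243 - (-1)·-0.4192) / (8) = 0.7026
  y = (-1 - (3)·0.7026 - (-1)·0.9243 - (-1)·-0.4192) / (6) = -0.4338
  z = (6 - (-2)·0.7026 - (4)·-0.4338 - (1)·-0.4192) / (11) = 0.8691
  w = (-2 - (4)·0.7026 - (3)·-0.4338 - (1)·0.8691) / (11) = -0.3980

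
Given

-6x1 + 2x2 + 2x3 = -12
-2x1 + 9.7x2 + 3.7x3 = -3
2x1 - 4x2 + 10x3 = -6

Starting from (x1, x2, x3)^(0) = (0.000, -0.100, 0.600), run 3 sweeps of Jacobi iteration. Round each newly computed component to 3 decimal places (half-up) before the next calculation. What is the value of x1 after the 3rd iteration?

1.711

Iteration 1:
  x1 = (-12 - (2)·-0.100 - (2)·0.600) / (-6) = 2.167
  x2 = (-3 - (-2)·0.000 - (3.7)·0.600) / (9.7) = -0.538
  x3 = (-6 - (2)·0.000 - (-4)·-0.100) / (10) = -0.640
Iteration 2:
  x1 = (-12 - (2)·-0.538 - (2)·-0.640) / (-6) = 1.607
  x2 = (-3 - (-2)·2.167 - (3.7)·-0.640) / (9.7) = 0.382
  x3 = (-6 - (2)·2.167 - (-4)·-0.538) / (10) = -1.249
Iteration 3:
  x1 = (-12 - (2)·0.382 - (2)·-1.249) / (-6) = 1.711
  x2 = (-3 - (-2)·1.607 - (3.7)·-1.249) / (9.7) = 0.498
  x3 = (-6 - (2)·1.607 - (-4)·0.382) / (10) = -0.769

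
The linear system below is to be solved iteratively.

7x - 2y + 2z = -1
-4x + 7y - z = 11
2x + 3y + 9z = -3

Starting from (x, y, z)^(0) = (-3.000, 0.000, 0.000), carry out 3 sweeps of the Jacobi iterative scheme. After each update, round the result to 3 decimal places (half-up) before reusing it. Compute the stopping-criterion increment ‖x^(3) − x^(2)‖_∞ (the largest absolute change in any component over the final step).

Iteration 1:
  x = (-1 - (-2)·0.000 - (2)·0.000) / (7) = -0.143
  y = (11 - (-4)·-3.000 - (-1)·0.000) / (7) = -0.143
  z = (-3 - (2)·-3.000 - (3)·0.000) / (9) = 0.333
Iteration 2:
  x = (-1 - (-2)·-0.143 - (2)·0.333) / (7) = -0.279
  y = (11 - (-4)·-0.143 - (-1)·0.333) / (7) = 1.537
  z = (-3 - (2)·-0.143 - (3)·-0.143) / (9) = -0.254
Iteration 3:
  x = (-1 - (-2)·1.537 - (2)·-0.254) / (7) = 0.369
  y = (11 - (-4)·-0.279 - (-1)·-0.254) / (7) = 1.376
  z = (-3 - (2)·-0.279 - (3)·1.537) / (9) = -0.784
Change: (0.648, -0.161, -0.530) → max |·| = 0.648

0.648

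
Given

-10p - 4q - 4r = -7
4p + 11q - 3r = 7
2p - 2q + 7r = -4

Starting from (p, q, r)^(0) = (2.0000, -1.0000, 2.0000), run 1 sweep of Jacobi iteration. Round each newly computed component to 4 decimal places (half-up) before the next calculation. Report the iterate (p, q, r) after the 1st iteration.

Iteration 1:
  p = (-7 - (-4)·-1.0000 - (-4)·2.0000) / (-10) = 0.3000
  q = (7 - (4)·2.0000 - (-3)·2.0000) / (11) = 0.4545
  r = (-4 - (2)·2.0000 - (-2)·-1.0000) / (7) = -1.4286

(0.3000, 0.4545, -1.4286)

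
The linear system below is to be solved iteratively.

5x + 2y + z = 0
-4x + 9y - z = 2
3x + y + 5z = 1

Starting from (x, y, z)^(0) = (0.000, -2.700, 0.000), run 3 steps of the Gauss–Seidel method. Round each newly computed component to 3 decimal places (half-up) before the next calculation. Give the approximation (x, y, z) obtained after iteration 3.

(-0.090, 0.213, 0.211)

Iteration 1:
  x = (0 - (2)·-2.700 - (1)·0.000) / (5) = 1.080
  y = (2 - (-4)·1.080 - (-1)·0.000) / (9) = 0.702
  z = (1 - (3)·1.080 - (1)·0.702) / (5) = -0.588
Iteration 2:
  x = (0 - (2)·0.702 - (1)·-0.588) / (5) = -0.163
  y = (2 - (-4)·-0.163 - (-1)·-0.588) / (9) = 0.084
  z = (1 - (3)·-0.163 - (1)·0.084) / (5) = 0.281
Iteration 3:
  x = (0 - (2)·0.084 - (1)·0.281) / (5) = -0.090
  y = (2 - (-4)·-0.090 - (-1)·0.281) / (9) = 0.213
  z = (1 - (3)·-0.090 - (1)·0.213) / (5) = 0.211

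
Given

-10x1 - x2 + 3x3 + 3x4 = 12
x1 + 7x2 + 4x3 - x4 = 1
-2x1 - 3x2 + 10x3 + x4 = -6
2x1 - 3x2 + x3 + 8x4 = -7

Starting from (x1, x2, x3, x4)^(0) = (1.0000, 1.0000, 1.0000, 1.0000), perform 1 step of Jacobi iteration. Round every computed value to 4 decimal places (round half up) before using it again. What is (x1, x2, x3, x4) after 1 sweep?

Iteration 1:
  x1 = (12 - (-1)·1.0000 - (3)·1.0000 - (3)·1.0000) / (-10) = -0.7000
  x2 = (1 - (1)·1.0000 - (4)·1.0000 - (-1)·1.0000) / (7) = -0.4286
  x3 = (-6 - (-2)·1.0000 - (-3)·1.0000 - (1)·1.0000) / (10) = -0.2000
  x4 = (-7 - (2)·1.0000 - (-3)·1.0000 - (1)·1.0000) / (8) = -0.8750

(-0.7000, -0.4286, -0.2000, -0.8750)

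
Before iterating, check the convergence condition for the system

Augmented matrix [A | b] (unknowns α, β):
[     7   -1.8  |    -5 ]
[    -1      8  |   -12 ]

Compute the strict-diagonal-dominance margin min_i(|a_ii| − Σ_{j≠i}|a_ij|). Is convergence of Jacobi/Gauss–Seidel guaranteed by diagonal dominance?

5.2

row 1: |7| − (1.8) = 5.2
row 2: |8| − (1) = 7
minimum over rows = 5.2 → strictly diagonally dominant (convergence guaranteed)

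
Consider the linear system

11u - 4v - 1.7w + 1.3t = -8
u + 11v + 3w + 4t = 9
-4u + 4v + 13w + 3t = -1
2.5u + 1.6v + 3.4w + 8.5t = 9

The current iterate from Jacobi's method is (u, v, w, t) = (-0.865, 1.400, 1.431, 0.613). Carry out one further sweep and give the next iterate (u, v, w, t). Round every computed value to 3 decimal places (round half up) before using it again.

(-0.069, 0.284, -0.915, 0.477)

One sweep:
  u = (-8 - (-4)·1.400 - (-1.7)·1.431 - (1.3)·0.613) / (11) = -0.069
  v = (9 - (1)·-0.865 - (3)·1.431 - (4)·0.613) / (11) = 0.284
  w = (-1 - (-4)·-0.865 - (4)·1.400 - (3)·0.613) / (13) = -0.915
  t = (9 - (2.5)·-0.865 - (1.6)·1.400 - (3.4)·1.431) / (8.5) = 0.477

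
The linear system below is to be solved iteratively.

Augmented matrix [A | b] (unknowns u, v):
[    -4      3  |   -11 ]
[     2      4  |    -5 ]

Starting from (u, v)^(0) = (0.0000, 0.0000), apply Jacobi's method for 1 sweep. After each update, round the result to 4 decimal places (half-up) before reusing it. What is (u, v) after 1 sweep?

(2.7500, -1.2500)

Iteration 1:
  u = (-11 - (3)·0.0000) / (-4) = 2.7500
  v = (-5 - (2)·0.0000) / (4) = -1.2500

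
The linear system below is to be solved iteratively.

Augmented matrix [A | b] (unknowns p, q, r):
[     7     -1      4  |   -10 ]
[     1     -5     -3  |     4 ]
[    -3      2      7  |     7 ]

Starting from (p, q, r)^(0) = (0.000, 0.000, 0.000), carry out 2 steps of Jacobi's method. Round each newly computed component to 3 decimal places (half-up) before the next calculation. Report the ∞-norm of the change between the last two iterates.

Iteration 1:
  p = (-10 - (-1)·0.000 - (4)·0.000) / (7) = -1.429
  q = (4 - (1)·0.000 - (-3)·0.000) / (-5) = -0.800
  r = (7 - (-3)·0.000 - (2)·0.000) / (7) = 1.000
Iteration 2:
  p = (-10 - (-1)·-0.800 - (4)·1.000) / (7) = -2.114
  q = (4 - (1)·-1.429 - (-3)·1.000) / (-5) = -1.686
  r = (7 - (-3)·-1.429 - (2)·-0.800) / (7) = 0.616
Change: (-0.685, -0.886, -0.384) → max |·| = 0.886

0.886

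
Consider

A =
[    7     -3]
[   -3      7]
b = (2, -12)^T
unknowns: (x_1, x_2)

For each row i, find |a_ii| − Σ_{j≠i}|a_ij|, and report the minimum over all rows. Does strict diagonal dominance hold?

row 1: |7| − (3) = 4
row 2: |7| − (3) = 4
minimum over rows = 4 → strictly diagonally dominant (convergence guaranteed)

4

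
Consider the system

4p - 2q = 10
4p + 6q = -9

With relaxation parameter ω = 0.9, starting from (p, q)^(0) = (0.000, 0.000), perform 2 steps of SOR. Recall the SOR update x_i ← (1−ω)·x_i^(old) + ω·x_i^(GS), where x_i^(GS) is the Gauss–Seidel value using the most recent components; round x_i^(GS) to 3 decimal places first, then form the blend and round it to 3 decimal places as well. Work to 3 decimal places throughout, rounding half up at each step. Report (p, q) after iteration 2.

(1.260, -2.376)

Iteration 1:
  p: GS value = (10 - (-2)·0.000) / (4) = 2.500;  p ← (1−ω)·0.000 + ω·2.500 = 2.250
  q: GS value = (-9 - (4)·2.250) / (6) = -3.000;  q ← (1−ω)·0.000 + ω·-3.000 = -2.700
Iteration 2:
  p: GS value = (10 - (-2)·-2.700) / (4) = 1.150;  p ← (1−ω)·2.250 + ω·1.150 = 1.260
  q: GS value = (-9 - (4)·1.260) / (6) = -2.340;  q ← (1−ω)·-2.700 + ω·-2.340 = -2.376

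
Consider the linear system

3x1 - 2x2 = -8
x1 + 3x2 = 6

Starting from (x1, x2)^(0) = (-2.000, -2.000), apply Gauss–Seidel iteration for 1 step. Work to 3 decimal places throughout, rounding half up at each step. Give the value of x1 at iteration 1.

Iteration 1:
  x1 = (-8 - (-2)·-2.000) / (3) = -4.000
  x2 = (6 - (1)·-4.000) / (3) = 3.333

-4.000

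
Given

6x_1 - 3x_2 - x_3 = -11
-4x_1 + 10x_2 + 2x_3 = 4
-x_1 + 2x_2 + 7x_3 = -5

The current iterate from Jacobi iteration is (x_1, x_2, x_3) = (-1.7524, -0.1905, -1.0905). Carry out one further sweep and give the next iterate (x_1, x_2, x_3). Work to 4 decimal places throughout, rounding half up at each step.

(-2.1103, -0.0829, -0.9102)

One sweep:
  x_1 = (-11 - (-3)·-0.1905 - (-1)·-1.0905) / (6) = -2.1103
  x_2 = (4 - (-4)·-1.7524 - (2)·-1.0905) / (10) = -0.0829
  x_3 = (-5 - (-1)·-1.7524 - (2)·-0.1905) / (7) = -0.9102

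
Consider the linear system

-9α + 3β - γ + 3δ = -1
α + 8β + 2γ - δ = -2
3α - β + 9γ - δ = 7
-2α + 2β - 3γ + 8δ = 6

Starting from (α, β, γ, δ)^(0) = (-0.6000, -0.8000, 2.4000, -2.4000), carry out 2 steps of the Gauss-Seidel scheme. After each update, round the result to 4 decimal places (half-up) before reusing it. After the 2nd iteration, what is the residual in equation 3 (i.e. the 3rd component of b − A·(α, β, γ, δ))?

0.1578

Iteration 1:
  α = (-1 - (3)·-0.8000 - (-1)·2.4000 - (3)·-2.4000) / (-9) = -1.2222
  β = (-2 - (1)·-1.2222 - (2)·2.4000 - (-1)·-2.4000) / (8) = -0.9972
  γ = (7 - (3)·-1.2222 - (-1)·-0.9972 - (-1)·-2.4000) / (9) = 0.8077
  δ = (6 - (-2)·-1.2222 - (2)·-0.9972 - (-3)·0.8077) / (8) = 0.9966
Iteration 2:
  α = (-1 - (3)·-0.9972 - (-1)·0.8077 - (3)·0.9966) / (-9) = 0.0212
  β = (-2 - (1)·0.0212 - (2)·0.8077 - (-1)·0.9966) / (8) = -0.3300
  γ = (7 - (3)·0.0212 - (-1)·-0.3300 - (-1)·0.9966) / (9) = 0.8448
  δ = (6 - (-2)·0.0212 - (2)·-0.3300 - (-3)·0.8448) / (8) = 1.1546
Residual b − A·x = (-2.4382, 0.0838, 0.1578, 0.0000)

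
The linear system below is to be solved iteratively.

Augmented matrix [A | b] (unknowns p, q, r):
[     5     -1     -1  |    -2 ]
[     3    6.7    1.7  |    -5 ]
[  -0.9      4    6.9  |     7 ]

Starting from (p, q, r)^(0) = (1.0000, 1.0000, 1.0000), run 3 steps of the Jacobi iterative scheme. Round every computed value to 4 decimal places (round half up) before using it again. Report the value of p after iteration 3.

Iteration 1:
  p = (-2 - (-1)·1.0000 - (-1)·1.0000) / (5) = 0.0000
  q = (-5 - (3)·1.0000 - (1.7)·1.0000) / (6.7) = -1.4478
  r = (7 - (-0.9)·1.0000 - (4)·1.0000) / (6.9) = 0.5652
Iteration 2:
  p = (-2 - (-1)·-1.4478 - (-1)·0.5652) / (5) = -0.5765
  q = (-5 - (3)·0.0000 - (1.7)·0.5652) / (6.7) = -0.8897
  r = (7 - (-0.9)·0.0000 - (4)·-1.4478) / (6.9) = 1.8538
Iteration 3:
  p = (-2 - (-1)·-0.8897 - (-1)·1.8538) / (5) = -0.2072
  q = (-5 - (3)·-0.5765 - (1.7)·1.8538) / (6.7) = -0.9585
  r = (7 - (-0.9)·-0.5765 - (4)·-0.8897) / (6.9) = 1.4551

-0.2072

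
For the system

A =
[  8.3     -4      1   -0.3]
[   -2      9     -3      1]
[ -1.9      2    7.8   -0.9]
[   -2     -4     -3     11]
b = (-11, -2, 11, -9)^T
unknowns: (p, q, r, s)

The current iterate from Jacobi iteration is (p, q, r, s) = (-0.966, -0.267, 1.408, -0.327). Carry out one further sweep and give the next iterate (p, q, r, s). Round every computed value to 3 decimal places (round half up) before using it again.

One sweep:
  p = (-11 - (-4)·-0.267 - (1)·1.408 - (-0.3)·-0.327) / (8.3) = -1.635
  q = (-2 - (-2)·-0.966 - (-3)·1.408 - (1)·-0.327) / (9) = 0.069
  r = (11 - (-1.9)·-0.966 - (2)·-0.267 - (-0.9)·-0.327) / (7.8) = 1.206
  s = (-9 - (-2)·-0.966 - (-4)·-0.267 - (-3)·1.408) / (11) = -0.707

(-1.635, 0.069, 1.206, -0.707)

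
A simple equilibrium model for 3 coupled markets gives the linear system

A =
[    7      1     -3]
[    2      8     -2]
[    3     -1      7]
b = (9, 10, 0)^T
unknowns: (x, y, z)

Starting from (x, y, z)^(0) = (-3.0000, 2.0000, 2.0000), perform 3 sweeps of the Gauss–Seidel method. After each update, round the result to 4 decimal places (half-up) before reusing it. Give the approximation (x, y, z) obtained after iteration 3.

Iteration 1:
  x = (9 - (1)·2.0000 - (-3)·2.0000) / (7) = 1.8571
  y = (10 - (2)·1.8571 - (-2)·2.0000) / (8) = 1.2857
  z = (0 - (3)·1.8571 - (-1)·1.2857) / (7) = -0.6122
Iteration 2:
  x = (9 - (1)·1.2857 - (-3)·-0.6122) / (7) = 0.8397
  y = (10 - (2)·0.8397 - (-2)·-0.6122) / (8) = 0.8870
  z = (0 - (3)·0.8397 - (-1)·0.8870) / (7) = -0.2332
Iteration 3:
  x = (9 - (1)·0.8870 - (-3)·-0.2332) / (7) = 1.0591
  y = (10 - (2)·1.0591 - (-2)·-0.2332) / (8) = 0.9269
  z = (0 - (3)·1.0591 - (-1)·0.9269) / (7) = -0.3215

(1.0591, 0.9269, -0.3215)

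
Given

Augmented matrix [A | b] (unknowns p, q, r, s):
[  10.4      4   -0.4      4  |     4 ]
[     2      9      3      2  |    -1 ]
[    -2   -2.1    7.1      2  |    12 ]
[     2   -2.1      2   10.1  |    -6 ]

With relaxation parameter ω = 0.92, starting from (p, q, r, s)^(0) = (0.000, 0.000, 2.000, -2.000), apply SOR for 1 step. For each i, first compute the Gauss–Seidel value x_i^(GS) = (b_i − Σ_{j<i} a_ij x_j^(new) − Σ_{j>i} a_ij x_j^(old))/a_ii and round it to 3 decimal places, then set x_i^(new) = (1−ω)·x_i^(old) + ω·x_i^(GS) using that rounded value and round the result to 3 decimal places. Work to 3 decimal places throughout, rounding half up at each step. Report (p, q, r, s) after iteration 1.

Iteration 1:
  p: GS value = (4 - (4)·0.000 - (-0.4)·2.000 - (4)·-2.000) / (10.4) = 1.231;  p ← (1−ω)·0.000 + ω·1.231 = 1.133
  q: GS value = (-1 - (2)·1.133 - (3)·2.000 - (2)·-2.000) / (9) = -0.585;  q ← (1−ω)·0.000 + ω·-0.585 = -0.538
  r: GS value = (12 - (-2)·1.133 - (-2.1)·-0.538 - (2)·-2.000) / (7.1) = 2.414;  r ← (1−ω)·2.000 + ω·2.414 = 2.381
  s: GS value = (-6 - (2)·1.133 - (-2.1)·-0.538 - (2)·2.381) / (10.1) = -1.402;  s ← (1−ω)·-2.000 + ω·-1.402 = -1.450

(1.133, -0.538, 2.381, -1.450)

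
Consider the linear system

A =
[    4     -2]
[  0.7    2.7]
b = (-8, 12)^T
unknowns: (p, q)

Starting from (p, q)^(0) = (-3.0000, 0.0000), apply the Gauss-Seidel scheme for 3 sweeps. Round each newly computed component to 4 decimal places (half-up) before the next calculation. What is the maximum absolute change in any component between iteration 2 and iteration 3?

Iteration 1:
  p = (-8 - (-2)·0.0000) / (4) = -2.0000
  q = (12 - (0.7)·-2.0000) / (2.7) = 4.9630
Iteration 2:
  p = (-8 - (-2)·4.9630) / (4) = 0.4815
  q = (12 - (0.7)·0.4815) / (2.7) = 4.3196
Iteration 3:
  p = (-8 - (-2)·4.3196) / (4) = 0.1598
  q = (12 - (0.7)·0.1598) / (2.7) = 4.4030
Change: (-0.3217, 0.0834) → max |·| = 0.3217

0.3217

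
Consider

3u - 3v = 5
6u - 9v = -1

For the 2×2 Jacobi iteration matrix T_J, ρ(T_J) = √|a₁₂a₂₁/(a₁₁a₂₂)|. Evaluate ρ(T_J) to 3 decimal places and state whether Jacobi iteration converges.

a₁₂a₂₁/(a₁₁a₂₂) = (-3)·(6) / ((3)·(-9)) = 0.666667
ρ = √|0.666667| = √0.666667 = 0.816
ρ < 1, so Jacobi converges

0.816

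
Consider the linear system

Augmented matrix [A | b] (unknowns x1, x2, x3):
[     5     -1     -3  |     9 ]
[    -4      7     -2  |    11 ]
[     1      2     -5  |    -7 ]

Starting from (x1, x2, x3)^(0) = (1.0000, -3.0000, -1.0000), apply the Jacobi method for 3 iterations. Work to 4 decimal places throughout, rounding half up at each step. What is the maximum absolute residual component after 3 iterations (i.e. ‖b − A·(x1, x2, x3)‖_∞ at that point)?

5.4697

Iteration 1:
  x1 = (9 - (-1)·-3.0000 - (-3)·-1.0000) / (5) = 0.6000
  x2 = (11 - (-4)·1.0000 - (-2)·-1.0000) / (7) = 1.8571
  x3 = (-7 - (1)·1.0000 - (2)·-3.0000) / (-5) = 0.4000
Iteration 2:
  x1 = (9 - (-1)·1.8571 - (-3)·0.4000) / (5) = 2.4114
  x2 = (11 - (-4)·0.6000 - (-2)·0.4000) / (7) = 2.0286
  x3 = (-7 - (1)·0.6000 - (2)·1.8571) / (-5) = 2.2628
Iteration 3:
  x1 = (9 - (-1)·2.0286 - (-3)·2.2628) / (5) = 3.5634
  x2 = (11 - (-4)·2.4114 - (-2)·2.2628) / (7) = 3.5959
  x3 = (-7 - (1)·2.4114 - (2)·2.0286) / (-5) = 2.6937
Residual b − A·x = (2.8600, 5.4697, -4.2867); ∞-norm = 5.4697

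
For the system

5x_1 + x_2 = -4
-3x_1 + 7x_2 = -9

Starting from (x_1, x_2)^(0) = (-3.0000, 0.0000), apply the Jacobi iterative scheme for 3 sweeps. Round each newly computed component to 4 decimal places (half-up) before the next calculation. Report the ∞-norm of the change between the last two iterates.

Iteration 1:
  x_1 = (-4 - (1)·0.0000) / (5) = -0.8000
  x_2 = (-9 - (-3)·-3.0000) / (7) = -2.5714
Iteration 2:
  x_1 = (-4 - (1)·-2.5714) / (5) = -0.2857
  x_2 = (-9 - (-3)·-0.8000) / (7) = -1.6286
Iteration 3:
  x_1 = (-4 - (1)·-1.6286) / (5) = -0.4743
  x_2 = (-9 - (-3)·-0.2857) / (7) = -1.4082
Change: (-0.1886, 0.2204) → max |·| = 0.2204

0.2204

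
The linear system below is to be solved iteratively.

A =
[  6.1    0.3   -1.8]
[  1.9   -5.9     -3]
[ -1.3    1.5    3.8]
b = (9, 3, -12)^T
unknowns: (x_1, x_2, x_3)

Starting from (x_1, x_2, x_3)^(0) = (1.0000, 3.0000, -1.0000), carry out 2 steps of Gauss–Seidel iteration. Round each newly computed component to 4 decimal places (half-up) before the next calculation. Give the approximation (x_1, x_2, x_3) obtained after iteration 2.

Iteration 1:
  x_1 = (9 - (0.3)·3.0000 - (-1.8)·-1.0000) / (6.1) = 1.0328
  x_2 = (3 - (1.9)·1.0328 - (-3)·-1.0000) / (-5.9) = 0.3326
  x_3 = (-12 - (-1.3)·1.0328 - (1.5)·0.3326) / (3.8) = -2.9359
Iteration 2:
  x_1 = (9 - (0.3)·0.3326 - (-1.8)·-2.9359) / (6.1) = 0.5927
  x_2 = (3 - (1.9)·0.5927 - (-3)·-2.9359) / (-5.9) = 1.1752
  x_3 = (-12 - (-1.3)·0.5927 - (1.5)·1.1752) / (3.8) = -3.4190

(0.5927, 1.1752, -3.4190)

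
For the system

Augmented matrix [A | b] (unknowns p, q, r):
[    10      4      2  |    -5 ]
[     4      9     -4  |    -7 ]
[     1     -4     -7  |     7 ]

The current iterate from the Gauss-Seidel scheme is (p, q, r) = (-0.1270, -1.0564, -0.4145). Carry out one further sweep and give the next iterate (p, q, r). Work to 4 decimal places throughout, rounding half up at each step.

One sweep:
  p = (-5 - (4)·-1.0564 - (2)·-0.4145) / (10) = 0.0055
  q = (-7 - (4)·0.0055 - (-4)·-0.4145) / (9) = -0.9644
  r = (7 - (1)·0.0055 - (-4)·-0.9644) / (-7) = -0.4481

(0.0055, -0.9644, -0.4481)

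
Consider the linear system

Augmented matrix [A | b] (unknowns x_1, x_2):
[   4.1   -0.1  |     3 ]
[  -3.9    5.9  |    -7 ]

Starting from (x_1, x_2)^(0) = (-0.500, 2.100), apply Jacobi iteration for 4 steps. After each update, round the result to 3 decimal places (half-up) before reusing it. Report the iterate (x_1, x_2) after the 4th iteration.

(0.714, -0.714)

Iteration 1:
  x_1 = (3 - (-0.1)·2.100) / (4.1) = 0.783
  x_2 = (-7 - (-3.9)·-0.500) / (5.9) = -1.517
Iteration 2:
  x_1 = (3 - (-0.1)·-1.517) / (4.1) = 0.695
  x_2 = (-7 - (-3.9)·0.783) / (5.9) = -0.669
Iteration 3:
  x_1 = (3 - (-0.1)·-0.669) / (4.1) = 0.715
  x_2 = (-7 - (-3.9)·0.695) / (5.9) = -0.727
Iteration 4:
  x_1 = (3 - (-0.1)·-0.727) / (4.1) = 0.714
  x_2 = (-7 - (-3.9)·0.715) / (5.9) = -0.714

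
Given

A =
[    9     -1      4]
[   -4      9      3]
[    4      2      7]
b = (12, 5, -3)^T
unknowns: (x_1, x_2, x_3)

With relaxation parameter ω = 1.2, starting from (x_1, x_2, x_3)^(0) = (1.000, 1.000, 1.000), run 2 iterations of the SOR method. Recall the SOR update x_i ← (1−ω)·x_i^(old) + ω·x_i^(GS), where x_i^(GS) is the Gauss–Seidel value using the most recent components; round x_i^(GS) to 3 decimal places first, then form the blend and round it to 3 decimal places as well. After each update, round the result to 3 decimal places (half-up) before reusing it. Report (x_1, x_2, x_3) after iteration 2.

(2.336, 2.435, -2.630)

Iteration 1:
  x_1: GS value = (12 - (-1)·1.000 - (4)·1.000) / (9) = 1.000;  x_1 ← (1−ω)·1.000 + ω·1.000 = 1.000
  x_2: GS value = (5 - (-4)·1.000 - (3)·1.000) / (9) = 0.667;  x_2 ← (1−ω)·1.000 + ω·0.667 = 0.600
  x_3: GS value = (-3 - (4)·1.000 - (2)·0.600) / (7) = -1.171;  x_3 ← (1−ω)·1.000 + ω·-1.171 = -1.605
Iteration 2:
  x_1: GS value = (12 - (-1)·0.600 - (4)·-1.605) / (9) = 2.113;  x_1 ← (1−ω)·1.000 + ω·2.113 = 2.336
  x_2: GS value = (5 - (-4)·2.336 - (3)·-1.605) / (9) = 2.129;  x_2 ← (1−ω)·0.600 + ω·2.129 = 2.435
  x_3: GS value = (-3 - (4)·2.336 - (2)·2.435) / (7) = -2.459;  x_3 ← (1−ω)·-1.605 + ω·-2.459 = -2.630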